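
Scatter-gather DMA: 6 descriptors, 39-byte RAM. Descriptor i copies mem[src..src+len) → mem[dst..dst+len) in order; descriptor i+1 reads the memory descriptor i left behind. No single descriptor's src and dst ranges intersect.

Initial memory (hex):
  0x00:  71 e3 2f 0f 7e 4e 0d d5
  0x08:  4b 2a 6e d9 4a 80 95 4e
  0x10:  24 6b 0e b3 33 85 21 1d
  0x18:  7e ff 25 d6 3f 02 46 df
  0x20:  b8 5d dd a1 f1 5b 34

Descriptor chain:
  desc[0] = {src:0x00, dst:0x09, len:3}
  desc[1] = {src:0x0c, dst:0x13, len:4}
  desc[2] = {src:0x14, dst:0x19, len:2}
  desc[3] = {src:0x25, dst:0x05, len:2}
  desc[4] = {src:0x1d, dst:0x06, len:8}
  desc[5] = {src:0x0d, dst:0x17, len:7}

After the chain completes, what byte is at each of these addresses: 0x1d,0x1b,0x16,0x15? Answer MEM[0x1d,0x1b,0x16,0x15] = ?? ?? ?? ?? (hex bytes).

MEM[0x1d,0x1b,0x16,0x15] = 4a 6b 4e 95

D0: mem[0x09..0x0b] <- [71 e3 2f]
D1: mem[0x13..0x16] <- [4a 80 95 4e]
D2: mem[0x19..0x1a] <- [80 95]
D3: mem[0x05..0x06] <- [5b 34]
D4: mem[0x06..0x0d] <- [02 46 df b8 5d dd a1 f1]
D5: mem[0x17..0x1d] <- [f1 95 4e 24 6b 0e 4a]
query mem[0x1d]=0x4a, mem[0x1b]=0x6b, mem[0x16]=0x4e, mem[0x15]=0x95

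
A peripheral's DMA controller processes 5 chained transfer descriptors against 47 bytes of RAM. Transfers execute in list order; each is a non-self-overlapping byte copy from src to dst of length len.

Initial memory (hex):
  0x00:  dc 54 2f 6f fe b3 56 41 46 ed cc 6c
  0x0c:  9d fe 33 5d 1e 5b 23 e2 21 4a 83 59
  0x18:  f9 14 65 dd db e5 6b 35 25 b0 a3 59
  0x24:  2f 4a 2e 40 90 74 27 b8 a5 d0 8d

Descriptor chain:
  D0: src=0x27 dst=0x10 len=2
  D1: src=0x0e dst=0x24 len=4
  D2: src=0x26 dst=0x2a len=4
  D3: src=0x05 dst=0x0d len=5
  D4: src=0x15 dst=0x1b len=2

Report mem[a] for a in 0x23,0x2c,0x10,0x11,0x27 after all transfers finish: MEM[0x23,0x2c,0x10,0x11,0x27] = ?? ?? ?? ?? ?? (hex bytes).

  after D0: wrote 2B at 0x10 = 4090
  after D1: wrote 4B at 0x24 = 335d4090
  after D2: wrote 4B at 0x2a = 40909074
  after D3: wrote 5B at 0x0d = b3564146ed
  after D4: wrote 2B at 0x1b = 4a83
query mem[0x23]=0x59, mem[0x2c]=0x90, mem[0x10]=0x46, mem[0x11]=0xed, mem[0x27]=0x90

MEM[0x23,0x2c,0x10,0x11,0x27] = 59 90 46 ed 90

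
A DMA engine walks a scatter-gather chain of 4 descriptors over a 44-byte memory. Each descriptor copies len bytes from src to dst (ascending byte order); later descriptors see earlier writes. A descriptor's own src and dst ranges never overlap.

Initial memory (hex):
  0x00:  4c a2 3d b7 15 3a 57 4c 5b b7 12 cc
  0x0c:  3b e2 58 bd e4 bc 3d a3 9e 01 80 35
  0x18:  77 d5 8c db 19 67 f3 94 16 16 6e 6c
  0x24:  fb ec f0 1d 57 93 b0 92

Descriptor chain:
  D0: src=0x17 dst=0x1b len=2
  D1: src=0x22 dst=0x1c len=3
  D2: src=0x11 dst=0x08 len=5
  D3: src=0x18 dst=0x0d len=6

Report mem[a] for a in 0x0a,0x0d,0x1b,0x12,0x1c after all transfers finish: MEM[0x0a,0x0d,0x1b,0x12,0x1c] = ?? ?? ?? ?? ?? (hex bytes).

MEM[0x0a,0x0d,0x1b,0x12,0x1c] = a3 77 35 6c 6e

  after D0: wrote 2B at 0x1b = 3577
  after D1: wrote 3B at 0x1c = 6e6cfb
  after D2: wrote 5B at 0x08 = bc3da39e01
  after D3: wrote 6B at 0x0d = 77d58c356e6c
query mem[0x0a]=0xa3, mem[0x0d]=0x77, mem[0x1b]=0x35, mem[0x12]=0x6c, mem[0x1c]=0x6e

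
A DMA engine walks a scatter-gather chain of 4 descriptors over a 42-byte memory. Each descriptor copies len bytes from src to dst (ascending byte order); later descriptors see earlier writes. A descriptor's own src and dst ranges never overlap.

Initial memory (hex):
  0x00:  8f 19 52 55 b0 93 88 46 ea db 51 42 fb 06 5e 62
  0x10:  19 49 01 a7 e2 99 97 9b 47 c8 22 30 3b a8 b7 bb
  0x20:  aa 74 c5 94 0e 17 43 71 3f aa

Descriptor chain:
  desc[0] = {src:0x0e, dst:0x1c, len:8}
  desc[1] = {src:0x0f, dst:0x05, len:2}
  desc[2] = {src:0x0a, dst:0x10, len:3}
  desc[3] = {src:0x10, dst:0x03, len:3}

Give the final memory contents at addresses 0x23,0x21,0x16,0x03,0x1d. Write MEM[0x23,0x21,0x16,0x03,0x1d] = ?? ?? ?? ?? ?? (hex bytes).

MEM[0x23,0x21,0x16,0x03,0x1d] = 99 a7 97 51 62

#0 dst[0x1c+8] := {0x5e,0x62,0x19,0x49,0x01,0xa7,0xe2,0x99}
#1 dst[0x05+2] := {0x62,0x19}
#2 dst[0x10+3] := {0x51,0x42,0xfb}
#3 dst[0x03+3] := {0x51,0x42,0xfb}
query mem[0x23]=0x99, mem[0x21]=0xa7, mem[0x16]=0x97, mem[0x03]=0x51, mem[0x1d]=0x62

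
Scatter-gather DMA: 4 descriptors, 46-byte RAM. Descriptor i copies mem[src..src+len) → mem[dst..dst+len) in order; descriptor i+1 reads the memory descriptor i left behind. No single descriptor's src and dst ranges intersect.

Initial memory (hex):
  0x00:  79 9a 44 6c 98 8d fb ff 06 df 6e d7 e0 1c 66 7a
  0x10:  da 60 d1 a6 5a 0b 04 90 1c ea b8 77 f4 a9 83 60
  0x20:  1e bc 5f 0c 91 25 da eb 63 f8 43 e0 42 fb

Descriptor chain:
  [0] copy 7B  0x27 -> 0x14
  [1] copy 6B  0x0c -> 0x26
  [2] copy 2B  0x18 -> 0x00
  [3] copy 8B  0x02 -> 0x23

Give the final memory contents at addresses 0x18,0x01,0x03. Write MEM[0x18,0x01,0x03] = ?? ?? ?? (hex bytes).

MEM[0x18,0x01,0x03] = e0 42 6c

  after D0: wrote 7B at 0x14 = eb63f843e042fb
  after D1: wrote 6B at 0x26 = e01c667ada60
  after D2: wrote 2B at 0x00 = e042
  after D3: wrote 8B at 0x23 = 446c988dfbff06df
query mem[0x18]=0xe0, mem[0x01]=0x42, mem[0x03]=0x6c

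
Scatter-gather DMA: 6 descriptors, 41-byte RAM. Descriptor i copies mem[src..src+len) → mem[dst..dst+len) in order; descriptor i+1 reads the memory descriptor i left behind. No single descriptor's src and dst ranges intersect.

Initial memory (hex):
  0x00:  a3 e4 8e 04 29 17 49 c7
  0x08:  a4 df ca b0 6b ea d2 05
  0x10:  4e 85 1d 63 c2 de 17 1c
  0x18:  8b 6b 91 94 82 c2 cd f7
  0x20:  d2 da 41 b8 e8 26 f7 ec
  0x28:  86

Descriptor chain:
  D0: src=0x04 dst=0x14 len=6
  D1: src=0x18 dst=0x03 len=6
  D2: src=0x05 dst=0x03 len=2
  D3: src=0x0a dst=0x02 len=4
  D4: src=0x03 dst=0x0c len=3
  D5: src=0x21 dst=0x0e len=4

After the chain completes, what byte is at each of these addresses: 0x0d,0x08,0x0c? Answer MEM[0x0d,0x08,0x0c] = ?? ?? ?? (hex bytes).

MEM[0x0d,0x08,0x0c] = 6b c2 b0

D0: mem[0x14..0x19] <- [29 17 49 c7 a4 df]
D1: mem[0x03..0x08] <- [a4 df 91 94 82 c2]
D2: mem[0x03..0x04] <- [91 94]
D3: mem[0x02..0x05] <- [ca b0 6b ea]
D4: mem[0x0c..0x0e] <- [b0 6b ea]
D5: mem[0x0e..0x11] <- [da 41 b8 e8]
query mem[0x0d]=0x6b, mem[0x08]=0xc2, mem[0x0c]=0xb0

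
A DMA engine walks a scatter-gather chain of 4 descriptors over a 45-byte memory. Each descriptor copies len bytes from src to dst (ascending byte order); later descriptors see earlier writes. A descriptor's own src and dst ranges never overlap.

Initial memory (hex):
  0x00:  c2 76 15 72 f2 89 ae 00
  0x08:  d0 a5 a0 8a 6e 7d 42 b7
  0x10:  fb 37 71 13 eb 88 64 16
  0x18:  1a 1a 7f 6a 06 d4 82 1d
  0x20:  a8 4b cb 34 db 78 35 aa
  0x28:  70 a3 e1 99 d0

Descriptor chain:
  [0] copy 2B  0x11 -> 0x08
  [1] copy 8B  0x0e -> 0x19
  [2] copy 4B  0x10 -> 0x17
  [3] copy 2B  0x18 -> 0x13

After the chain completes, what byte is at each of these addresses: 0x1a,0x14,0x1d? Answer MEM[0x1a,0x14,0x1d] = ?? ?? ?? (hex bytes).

MEM[0x1a,0x14,0x1d] = 13 71 71

#0 dst[0x08+2] := {0x37,0x71}
#1 dst[0x19+8] := {0x42,0xb7,0xfb,0x37,0x71,0x13,0xeb,0x88}
#2 dst[0x17+4] := {0xfb,0x37,0x71,0x13}
#3 dst[0x13+2] := {0x37,0x71}
query mem[0x1a]=0x13, mem[0x14]=0x71, mem[0x1d]=0x71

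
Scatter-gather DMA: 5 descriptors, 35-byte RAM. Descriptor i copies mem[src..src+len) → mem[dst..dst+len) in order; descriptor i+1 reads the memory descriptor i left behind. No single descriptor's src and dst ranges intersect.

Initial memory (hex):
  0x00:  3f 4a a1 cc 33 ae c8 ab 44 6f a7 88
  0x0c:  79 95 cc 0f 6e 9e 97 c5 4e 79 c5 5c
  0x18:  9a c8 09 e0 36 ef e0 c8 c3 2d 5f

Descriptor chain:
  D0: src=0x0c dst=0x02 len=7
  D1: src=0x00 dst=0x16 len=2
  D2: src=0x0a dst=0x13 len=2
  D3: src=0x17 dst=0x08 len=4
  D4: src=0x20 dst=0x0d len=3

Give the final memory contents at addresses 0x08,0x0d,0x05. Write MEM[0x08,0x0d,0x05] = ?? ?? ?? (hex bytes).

MEM[0x08,0x0d,0x05] = 4a c3 0f

#0 dst[0x02+7] := {0x79,0x95,0xcc,0x0f,0x6e,0x9e,0x97}
#1 dst[0x16+2] := {0x3f,0x4a}
#2 dst[0x13+2] := {0xa7,0x88}
#3 dst[0x08+4] := {0x4a,0x9a,0xc8,0x09}
#4 dst[0x0d+3] := {0xc3,0x2d,0x5f}
query mem[0x08]=0x4a, mem[0x0d]=0xc3, mem[0x05]=0x0f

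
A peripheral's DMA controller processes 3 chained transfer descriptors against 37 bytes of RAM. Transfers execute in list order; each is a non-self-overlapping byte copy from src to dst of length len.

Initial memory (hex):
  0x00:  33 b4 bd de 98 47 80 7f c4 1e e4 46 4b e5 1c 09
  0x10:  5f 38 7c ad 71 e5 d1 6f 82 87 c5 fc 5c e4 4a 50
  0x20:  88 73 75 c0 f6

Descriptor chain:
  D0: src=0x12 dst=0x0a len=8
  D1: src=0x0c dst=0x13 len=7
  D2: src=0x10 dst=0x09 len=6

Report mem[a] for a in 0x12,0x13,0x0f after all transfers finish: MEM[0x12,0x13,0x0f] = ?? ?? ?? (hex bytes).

MEM[0x12,0x13,0x0f] = 7c 71 6f

[0] 0x12->0x0a len=8 : 7c ad 71 e5 d1 6f 82 87
[1] 0x0c->0x13 len=7 : 71 e5 d1 6f 82 87 7c
[2] 0x10->0x09 len=6 : 82 87 7c 71 e5 d1
query mem[0x12]=0x7c, mem[0x13]=0x71, mem[0x0f]=0x6f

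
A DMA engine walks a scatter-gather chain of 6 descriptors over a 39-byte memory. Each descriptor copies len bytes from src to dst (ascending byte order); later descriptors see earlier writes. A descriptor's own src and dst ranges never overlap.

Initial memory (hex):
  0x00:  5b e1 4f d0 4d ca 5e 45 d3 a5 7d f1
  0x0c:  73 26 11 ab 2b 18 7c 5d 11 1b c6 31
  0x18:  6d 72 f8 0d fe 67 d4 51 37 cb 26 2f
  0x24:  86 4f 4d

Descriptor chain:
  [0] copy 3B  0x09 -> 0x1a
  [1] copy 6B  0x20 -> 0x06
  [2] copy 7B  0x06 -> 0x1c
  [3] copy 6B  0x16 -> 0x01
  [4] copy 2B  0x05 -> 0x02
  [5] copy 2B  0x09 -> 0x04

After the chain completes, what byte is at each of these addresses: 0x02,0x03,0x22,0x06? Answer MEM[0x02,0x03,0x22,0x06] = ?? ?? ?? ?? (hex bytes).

D0: mem[0x1a..0x1c] <- [a5 7d f1]
D1: mem[0x06..0x0b] <- [37 cb 26 2f 86 4f]
D2: mem[0x1c..0x22] <- [37 cb 26 2f 86 4f 73]
D3: mem[0x01..0x06] <- [c6 31 6d 72 a5 7d]
D4: mem[0x02..0x03] <- [a5 7d]
D5: mem[0x04..0x05] <- [2f 86]
query mem[0x02]=0xa5, mem[0x03]=0x7d, mem[0x22]=0x73, mem[0x06]=0x7d

MEM[0x02,0x03,0x22,0x06] = a5 7d 73 7d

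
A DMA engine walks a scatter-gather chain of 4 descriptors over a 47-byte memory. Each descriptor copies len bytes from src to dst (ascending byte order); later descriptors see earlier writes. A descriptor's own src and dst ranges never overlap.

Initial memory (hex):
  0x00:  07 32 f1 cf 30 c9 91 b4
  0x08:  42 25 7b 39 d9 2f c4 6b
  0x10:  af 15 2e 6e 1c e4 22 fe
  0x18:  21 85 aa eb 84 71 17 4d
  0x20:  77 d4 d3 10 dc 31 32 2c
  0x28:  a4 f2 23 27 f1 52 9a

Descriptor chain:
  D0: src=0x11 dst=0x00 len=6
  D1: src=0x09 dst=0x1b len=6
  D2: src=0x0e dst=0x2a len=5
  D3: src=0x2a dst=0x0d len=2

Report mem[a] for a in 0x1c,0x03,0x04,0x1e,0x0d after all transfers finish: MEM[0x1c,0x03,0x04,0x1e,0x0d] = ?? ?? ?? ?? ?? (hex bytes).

[0] 0x11->0x00 len=6 : 15 2e 6e 1c e4 22
[1] 0x09->0x1b len=6 : 25 7b 39 d9 2f c4
[2] 0x0e->0x2a len=5 : c4 6b af 15 2e
[3] 0x2a->0x0d len=2 : c4 6b
query mem[0x1c]=0x7b, mem[0x03]=0x1c, mem[0x04]=0xe4, mem[0x1e]=0xd9, mem[0x0d]=0xc4

MEM[0x1c,0x03,0x04,0x1e,0x0d] = 7b 1c e4 d9 c4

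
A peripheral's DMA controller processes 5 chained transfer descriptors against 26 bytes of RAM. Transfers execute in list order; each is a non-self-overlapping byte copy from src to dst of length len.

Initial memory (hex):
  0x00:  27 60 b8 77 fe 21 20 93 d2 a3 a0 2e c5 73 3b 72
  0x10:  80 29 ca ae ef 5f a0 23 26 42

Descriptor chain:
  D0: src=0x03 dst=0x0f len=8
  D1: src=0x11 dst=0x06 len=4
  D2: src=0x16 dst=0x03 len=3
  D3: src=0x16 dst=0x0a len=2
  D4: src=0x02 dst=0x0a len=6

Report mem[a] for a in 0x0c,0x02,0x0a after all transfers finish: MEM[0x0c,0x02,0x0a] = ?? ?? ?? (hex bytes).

MEM[0x0c,0x02,0x0a] = 23 b8 b8

[0] 0x03->0x0f len=8 : 77 fe 21 20 93 d2 a3 a0
[1] 0x11->0x06 len=4 : 21 20 93 d2
[2] 0x16->0x03 len=3 : a0 23 26
[3] 0x16->0x0a len=2 : a0 23
[4] 0x02->0x0a len=6 : b8 a0 23 26 21 20
query mem[0x0c]=0x23, mem[0x02]=0xb8, mem[0x0a]=0xb8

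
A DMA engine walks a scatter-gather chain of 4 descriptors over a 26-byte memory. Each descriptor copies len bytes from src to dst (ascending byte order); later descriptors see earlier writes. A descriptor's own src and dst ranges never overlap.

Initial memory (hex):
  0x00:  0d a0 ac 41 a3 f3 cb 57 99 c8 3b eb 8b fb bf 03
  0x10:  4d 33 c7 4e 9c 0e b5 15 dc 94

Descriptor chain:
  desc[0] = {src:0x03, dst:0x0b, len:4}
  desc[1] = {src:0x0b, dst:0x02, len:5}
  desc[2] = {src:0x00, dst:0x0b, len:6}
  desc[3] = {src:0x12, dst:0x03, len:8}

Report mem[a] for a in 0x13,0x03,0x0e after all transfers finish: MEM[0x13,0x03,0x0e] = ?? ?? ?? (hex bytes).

D0: mem[0x0b..0x0e] <- [41 a3 f3 cb]
D1: mem[0x02..0x06] <- [41 a3 f3 cb 03]
D2: mem[0x0b..0x10] <- [0d a0 41 a3 f3 cb]
D3: mem[0x03..0x0a] <- [c7 4e 9c 0e b5 15 dc 94]
query mem[0x13]=0x4e, mem[0x03]=0xc7, mem[0x0e]=0xa3

MEM[0x13,0x03,0x0e] = 4e c7 a3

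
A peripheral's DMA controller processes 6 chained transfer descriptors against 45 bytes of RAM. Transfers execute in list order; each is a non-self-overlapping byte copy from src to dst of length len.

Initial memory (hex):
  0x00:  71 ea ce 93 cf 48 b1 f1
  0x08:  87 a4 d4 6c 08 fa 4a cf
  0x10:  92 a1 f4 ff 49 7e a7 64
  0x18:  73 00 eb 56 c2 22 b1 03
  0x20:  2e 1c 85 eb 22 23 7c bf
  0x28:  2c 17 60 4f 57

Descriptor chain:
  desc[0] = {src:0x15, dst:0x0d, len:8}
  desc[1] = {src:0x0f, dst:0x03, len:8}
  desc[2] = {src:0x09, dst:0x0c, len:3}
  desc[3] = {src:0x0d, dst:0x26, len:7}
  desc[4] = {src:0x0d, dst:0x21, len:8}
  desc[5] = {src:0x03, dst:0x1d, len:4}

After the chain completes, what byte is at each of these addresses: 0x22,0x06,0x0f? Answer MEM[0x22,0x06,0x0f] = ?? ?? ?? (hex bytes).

D0: mem[0x0d..0x14] <- [7e a7 64 73 00 eb 56 c2]
D1: mem[0x03..0x0a] <- [64 73 00 eb 56 c2 7e a7]
D2: mem[0x0c..0x0e] <- [7e a7 6c]
D3: mem[0x26..0x2c] <- [a7 6c 64 73 00 eb 56]
D4: mem[0x21..0x28] <- [a7 6c 64 73 00 eb 56 c2]
D5: mem[0x1d..0x20] <- [64 73 00 eb]
query mem[0x22]=0x6c, mem[0x06]=0xeb, mem[0x0f]=0x64

MEM[0x22,0x06,0x0f] = 6c eb 64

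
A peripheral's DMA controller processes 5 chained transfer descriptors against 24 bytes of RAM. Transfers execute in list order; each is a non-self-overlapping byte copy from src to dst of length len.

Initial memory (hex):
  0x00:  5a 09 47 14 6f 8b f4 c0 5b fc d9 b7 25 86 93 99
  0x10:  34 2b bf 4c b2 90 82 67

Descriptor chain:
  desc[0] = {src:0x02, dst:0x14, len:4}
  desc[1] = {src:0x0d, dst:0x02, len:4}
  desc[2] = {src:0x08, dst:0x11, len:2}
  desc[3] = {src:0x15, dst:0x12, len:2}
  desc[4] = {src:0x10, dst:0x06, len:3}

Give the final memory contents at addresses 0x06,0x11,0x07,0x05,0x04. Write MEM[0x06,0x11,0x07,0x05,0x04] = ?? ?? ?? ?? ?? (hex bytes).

  after D0: wrote 4B at 0x14 = 47146f8b
  after D1: wrote 4B at 0x02 = 86939934
  after D2: wrote 2B at 0x11 = 5bfc
  after D3: wrote 2B at 0x12 = 146f
  after D4: wrote 3B at 0x06 = 345b14
query mem[0x06]=0x34, mem[0x11]=0x5b, mem[0x07]=0x5b, mem[0x05]=0x34, mem[0x04]=0x99

MEM[0x06,0x11,0x07,0x05,0x04] = 34 5b 5b 34 99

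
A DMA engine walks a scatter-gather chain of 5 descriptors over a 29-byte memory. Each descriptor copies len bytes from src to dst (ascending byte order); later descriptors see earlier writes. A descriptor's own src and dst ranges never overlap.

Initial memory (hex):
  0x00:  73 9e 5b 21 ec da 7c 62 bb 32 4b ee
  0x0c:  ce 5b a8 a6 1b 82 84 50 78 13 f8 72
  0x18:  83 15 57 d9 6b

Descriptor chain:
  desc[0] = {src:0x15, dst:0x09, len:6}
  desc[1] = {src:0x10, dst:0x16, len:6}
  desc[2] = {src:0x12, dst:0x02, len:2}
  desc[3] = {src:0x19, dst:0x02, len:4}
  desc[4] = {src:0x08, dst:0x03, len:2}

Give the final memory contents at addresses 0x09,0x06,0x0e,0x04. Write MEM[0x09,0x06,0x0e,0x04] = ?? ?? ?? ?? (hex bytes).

[0] 0x15->0x09 len=6 : 13 f8 72 83 15 57
[1] 0x10->0x16 len=6 : 1b 82 84 50 78 13
[2] 0x12->0x02 len=2 : 84 50
[3] 0x19->0x02 len=4 : 50 78 13 6b
[4] 0x08->0x03 len=2 : bb 13
query mem[0x09]=0x13, mem[0x06]=0x7c, mem[0x0e]=0x57, mem[0x04]=0x13

MEM[0x09,0x06,0x0e,0x04] = 13 7c 57 13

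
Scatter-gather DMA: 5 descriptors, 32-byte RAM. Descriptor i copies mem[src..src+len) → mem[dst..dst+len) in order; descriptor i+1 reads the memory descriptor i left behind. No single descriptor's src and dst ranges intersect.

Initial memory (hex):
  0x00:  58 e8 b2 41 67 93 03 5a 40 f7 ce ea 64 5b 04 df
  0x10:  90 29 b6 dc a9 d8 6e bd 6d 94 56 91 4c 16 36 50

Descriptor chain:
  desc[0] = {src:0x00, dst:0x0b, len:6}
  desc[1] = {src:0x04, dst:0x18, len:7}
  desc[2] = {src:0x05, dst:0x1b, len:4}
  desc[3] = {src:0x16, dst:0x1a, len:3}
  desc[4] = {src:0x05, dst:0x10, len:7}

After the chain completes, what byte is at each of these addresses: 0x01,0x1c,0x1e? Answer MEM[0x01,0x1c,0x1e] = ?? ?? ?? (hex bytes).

#0 dst[0x0b+6] := {0x58,0xe8,0xb2,0x41,0x67,0x93}
#1 dst[0x18+7] := {0x67,0x93,0x03,0x5a,0x40,0xf7,0xce}
#2 dst[0x1b+4] := {0x93,0x03,0x5a,0x40}
#3 dst[0x1a+3] := {0x6e,0xbd,0x67}
#4 dst[0x10+7] := {0x93,0x03,0x5a,0x40,0xf7,0xce,0x58}
query mem[0x01]=0xe8, mem[0x1c]=0x67, mem[0x1e]=0x40

MEM[0x01,0x1c,0x1e] = e8 67 40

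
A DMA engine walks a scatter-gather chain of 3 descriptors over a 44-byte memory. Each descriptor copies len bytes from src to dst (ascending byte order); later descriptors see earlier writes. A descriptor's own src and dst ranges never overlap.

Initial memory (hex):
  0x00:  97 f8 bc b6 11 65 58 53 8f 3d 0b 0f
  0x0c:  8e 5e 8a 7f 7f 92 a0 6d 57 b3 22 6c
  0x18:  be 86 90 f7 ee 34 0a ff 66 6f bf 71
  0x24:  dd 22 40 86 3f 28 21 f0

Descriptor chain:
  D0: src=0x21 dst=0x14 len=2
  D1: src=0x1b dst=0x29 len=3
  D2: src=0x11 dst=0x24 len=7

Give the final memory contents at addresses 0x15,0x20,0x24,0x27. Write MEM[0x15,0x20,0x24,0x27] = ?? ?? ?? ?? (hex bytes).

MEM[0x15,0x20,0x24,0x27] = bf 66 92 6f

D0: mem[0x14..0x15] <- [6f bf]
D1: mem[0x29..0x2b] <- [f7 ee 34]
D2: mem[0x24..0x2a] <- [92 a0 6d 6f bf 22 6c]
query mem[0x15]=0xbf, mem[0x20]=0x66, mem[0x24]=0x92, mem[0x27]=0x6f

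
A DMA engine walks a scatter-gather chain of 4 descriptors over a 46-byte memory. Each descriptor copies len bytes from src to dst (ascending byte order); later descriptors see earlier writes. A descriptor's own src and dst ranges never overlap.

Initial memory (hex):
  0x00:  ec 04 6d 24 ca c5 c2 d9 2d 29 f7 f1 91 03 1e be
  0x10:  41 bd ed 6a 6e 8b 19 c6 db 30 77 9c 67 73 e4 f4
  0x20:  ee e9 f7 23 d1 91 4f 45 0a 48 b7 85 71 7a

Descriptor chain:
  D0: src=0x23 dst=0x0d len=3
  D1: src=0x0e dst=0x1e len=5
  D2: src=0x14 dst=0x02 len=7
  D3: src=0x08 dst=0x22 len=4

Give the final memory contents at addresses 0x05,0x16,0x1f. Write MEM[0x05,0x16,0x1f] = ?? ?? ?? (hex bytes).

MEM[0x05,0x16,0x1f] = c6 19 91

[0] 0x23->0x0d len=3 : 23 d1 91
[1] 0x0e->0x1e len=5 : d1 91 41 bd ed
[2] 0x14->0x02 len=7 : 6e 8b 19 c6 db 30 77
[3] 0x08->0x22 len=4 : 77 29 f7 f1
query mem[0x05]=0xc6, mem[0x16]=0x19, mem[0x1f]=0x91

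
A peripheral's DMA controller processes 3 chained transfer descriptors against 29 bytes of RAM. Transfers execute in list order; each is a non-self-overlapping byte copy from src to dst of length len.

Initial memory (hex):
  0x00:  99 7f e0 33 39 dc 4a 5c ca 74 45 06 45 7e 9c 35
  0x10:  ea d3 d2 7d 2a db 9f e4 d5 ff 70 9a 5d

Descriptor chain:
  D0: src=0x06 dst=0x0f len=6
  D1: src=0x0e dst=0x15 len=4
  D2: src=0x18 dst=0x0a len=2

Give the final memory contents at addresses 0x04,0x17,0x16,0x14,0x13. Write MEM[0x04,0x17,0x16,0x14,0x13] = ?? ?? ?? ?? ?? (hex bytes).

MEM[0x04,0x17,0x16,0x14,0x13] = 39 5c 4a 06 45

[0] 0x06->0x0f len=6 : 4a 5c ca 74 45 06
[1] 0x0e->0x15 len=4 : 9c 4a 5c ca
[2] 0x18->0x0a len=2 : ca ff
query mem[0x04]=0x39, mem[0x17]=0x5c, mem[0x16]=0x4a, mem[0x14]=0x06, mem[0x13]=0x45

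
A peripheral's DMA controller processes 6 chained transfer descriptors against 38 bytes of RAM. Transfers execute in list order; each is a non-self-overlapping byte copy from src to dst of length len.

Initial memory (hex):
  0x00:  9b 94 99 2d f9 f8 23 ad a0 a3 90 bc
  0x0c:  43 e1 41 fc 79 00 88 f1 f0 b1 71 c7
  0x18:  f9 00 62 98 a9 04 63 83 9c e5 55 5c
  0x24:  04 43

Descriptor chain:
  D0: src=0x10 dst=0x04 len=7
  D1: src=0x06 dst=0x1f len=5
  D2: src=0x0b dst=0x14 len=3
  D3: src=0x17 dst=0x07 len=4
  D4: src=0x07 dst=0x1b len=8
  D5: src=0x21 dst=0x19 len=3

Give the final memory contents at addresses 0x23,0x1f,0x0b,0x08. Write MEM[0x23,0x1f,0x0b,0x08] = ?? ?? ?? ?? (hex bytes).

MEM[0x23,0x1f,0x0b,0x08] = 71 bc bc f9

#0 dst[0x04+7] := {0x79,0x00,0x88,0xf1,0xf0,0xb1,0x71}
#1 dst[0x1f+5] := {0x88,0xf1,0xf0,0xb1,0x71}
#2 dst[0x14+3] := {0xbc,0x43,0xe1}
#3 dst[0x07+4] := {0xc7,0xf9,0x00,0x62}
#4 dst[0x1b+8] := {0xc7,0xf9,0x00,0x62,0xbc,0x43,0xe1,0x41}
#5 dst[0x19+3] := {0xe1,0x41,0x71}
query mem[0x23]=0x71, mem[0x1f]=0xbc, mem[0x0b]=0xbc, mem[0x08]=0xf9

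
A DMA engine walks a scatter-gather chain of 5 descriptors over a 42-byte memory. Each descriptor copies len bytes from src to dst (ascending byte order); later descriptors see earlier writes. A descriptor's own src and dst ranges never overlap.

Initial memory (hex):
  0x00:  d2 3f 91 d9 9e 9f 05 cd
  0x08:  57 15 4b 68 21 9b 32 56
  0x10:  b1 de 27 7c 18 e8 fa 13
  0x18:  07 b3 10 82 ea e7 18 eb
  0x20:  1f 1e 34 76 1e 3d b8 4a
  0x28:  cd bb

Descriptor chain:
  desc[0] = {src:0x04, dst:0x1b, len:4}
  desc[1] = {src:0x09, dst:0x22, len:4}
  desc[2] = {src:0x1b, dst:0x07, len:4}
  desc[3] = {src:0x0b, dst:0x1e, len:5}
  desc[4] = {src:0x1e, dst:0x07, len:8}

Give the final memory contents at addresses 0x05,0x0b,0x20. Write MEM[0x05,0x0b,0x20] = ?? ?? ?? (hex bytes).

  after D0: wrote 4B at 0x1b = 9e9f05cd
  after D1: wrote 4B at 0x22 = 154b6821
  after D2: wrote 4B at 0x07 = 9e9f05cd
  after D3: wrote 5B at 0x1e = 68219b3256
  after D4: wrote 8B at 0x07 = 68219b32564b6821
query mem[0x05]=0x9f, mem[0x0b]=0x56, mem[0x20]=0x9b

MEM[0x05,0x0b,0x20] = 9f 56 9b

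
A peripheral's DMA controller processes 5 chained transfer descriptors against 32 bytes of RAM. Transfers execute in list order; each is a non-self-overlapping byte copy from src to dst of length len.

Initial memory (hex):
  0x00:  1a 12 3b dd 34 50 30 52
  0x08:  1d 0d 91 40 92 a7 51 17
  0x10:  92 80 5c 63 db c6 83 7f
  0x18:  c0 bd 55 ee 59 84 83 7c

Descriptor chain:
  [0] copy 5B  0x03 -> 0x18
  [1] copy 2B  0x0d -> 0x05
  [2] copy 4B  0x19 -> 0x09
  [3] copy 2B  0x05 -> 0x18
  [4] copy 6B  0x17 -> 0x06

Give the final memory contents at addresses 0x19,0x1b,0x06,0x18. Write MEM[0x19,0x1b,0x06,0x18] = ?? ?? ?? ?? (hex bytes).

MEM[0x19,0x1b,0x06,0x18] = 51 30 7f a7

[0] 0x03->0x18 len=5 : dd 34 50 30 52
[1] 0x0d->0x05 len=2 : a7 51
[2] 0x19->0x09 len=4 : 34 50 30 52
[3] 0x05->0x18 len=2 : a7 51
[4] 0x17->0x06 len=6 : 7f a7 51 50 30 52
query mem[0x19]=0x51, mem[0x1b]=0x30, mem[0x06]=0x7f, mem[0x18]=0xa7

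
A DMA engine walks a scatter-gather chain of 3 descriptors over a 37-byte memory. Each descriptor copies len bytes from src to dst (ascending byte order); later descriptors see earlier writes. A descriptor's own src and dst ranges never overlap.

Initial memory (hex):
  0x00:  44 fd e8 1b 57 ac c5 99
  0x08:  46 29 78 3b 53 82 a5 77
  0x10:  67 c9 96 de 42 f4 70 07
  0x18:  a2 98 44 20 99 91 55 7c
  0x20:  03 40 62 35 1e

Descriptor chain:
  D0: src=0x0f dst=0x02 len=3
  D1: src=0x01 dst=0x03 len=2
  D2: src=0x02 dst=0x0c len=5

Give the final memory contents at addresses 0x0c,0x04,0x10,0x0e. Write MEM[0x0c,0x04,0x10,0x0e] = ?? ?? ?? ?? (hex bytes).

  after D0: wrote 3B at 0x02 = 7767c9
  after D1: wrote 2B at 0x03 = fd77
  after D2: wrote 5B at 0x0c = 77fd77acc5
query mem[0x0c]=0x77, mem[0x04]=0x77, mem[0x10]=0xc5, mem[0x0e]=0x77

MEM[0x0c,0x04,0x10,0x0e] = 77 77 c5 77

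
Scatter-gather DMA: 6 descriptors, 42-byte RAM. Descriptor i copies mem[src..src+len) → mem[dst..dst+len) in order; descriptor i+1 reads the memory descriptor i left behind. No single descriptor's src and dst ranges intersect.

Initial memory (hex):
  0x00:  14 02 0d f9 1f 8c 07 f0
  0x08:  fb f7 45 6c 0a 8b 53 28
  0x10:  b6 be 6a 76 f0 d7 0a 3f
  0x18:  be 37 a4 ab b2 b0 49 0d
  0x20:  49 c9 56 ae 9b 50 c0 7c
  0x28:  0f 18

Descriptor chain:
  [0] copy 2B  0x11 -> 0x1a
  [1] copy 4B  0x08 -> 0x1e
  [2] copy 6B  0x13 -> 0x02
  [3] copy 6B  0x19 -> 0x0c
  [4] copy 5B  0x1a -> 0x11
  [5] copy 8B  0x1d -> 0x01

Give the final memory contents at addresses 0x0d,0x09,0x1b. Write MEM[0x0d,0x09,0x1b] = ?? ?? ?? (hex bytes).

MEM[0x0d,0x09,0x1b] = be f7 6a

[0] 0x11->0x1a len=2 : be 6a
[1] 0x08->0x1e len=4 : fb f7 45 6c
[2] 0x13->0x02 len=6 : 76 f0 d7 0a 3f be
[3] 0x19->0x0c len=6 : 37 be 6a b2 b0 fb
[4] 0x1a->0x11 len=5 : be 6a b2 b0 fb
[5] 0x1d->0x01 len=8 : b0 fb f7 45 6c 56 ae 9b
query mem[0x0d]=0xbe, mem[0x09]=0xf7, mem[0x1b]=0x6a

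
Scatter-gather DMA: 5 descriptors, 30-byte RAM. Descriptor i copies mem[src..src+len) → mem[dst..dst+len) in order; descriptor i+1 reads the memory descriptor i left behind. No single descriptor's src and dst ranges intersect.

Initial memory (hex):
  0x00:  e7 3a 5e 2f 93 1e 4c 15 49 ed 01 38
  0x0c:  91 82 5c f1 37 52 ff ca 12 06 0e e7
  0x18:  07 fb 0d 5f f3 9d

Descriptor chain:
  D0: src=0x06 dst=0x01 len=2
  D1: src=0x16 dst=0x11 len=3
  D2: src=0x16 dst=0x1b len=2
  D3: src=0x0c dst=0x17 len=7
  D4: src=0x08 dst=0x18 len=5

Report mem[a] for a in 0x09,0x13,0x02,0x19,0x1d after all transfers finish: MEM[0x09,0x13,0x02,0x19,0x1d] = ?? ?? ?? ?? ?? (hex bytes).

MEM[0x09,0x13,0x02,0x19,0x1d] = ed 07 15 ed e7

D0: mem[0x01..0x02] <- [4c 15]
D1: mem[0x11..0x13] <- [0e e7 07]
D2: mem[0x1b..0x1c] <- [0e e7]
D3: mem[0x17..0x1d] <- [91 82 5c f1 37 0e e7]
D4: mem[0x18..0x1c] <- [49 ed 01 38 91]
query mem[0x09]=0xed, mem[0x13]=0x07, mem[0x02]=0x15, mem[0x19]=0xed, mem[0x1d]=0xe7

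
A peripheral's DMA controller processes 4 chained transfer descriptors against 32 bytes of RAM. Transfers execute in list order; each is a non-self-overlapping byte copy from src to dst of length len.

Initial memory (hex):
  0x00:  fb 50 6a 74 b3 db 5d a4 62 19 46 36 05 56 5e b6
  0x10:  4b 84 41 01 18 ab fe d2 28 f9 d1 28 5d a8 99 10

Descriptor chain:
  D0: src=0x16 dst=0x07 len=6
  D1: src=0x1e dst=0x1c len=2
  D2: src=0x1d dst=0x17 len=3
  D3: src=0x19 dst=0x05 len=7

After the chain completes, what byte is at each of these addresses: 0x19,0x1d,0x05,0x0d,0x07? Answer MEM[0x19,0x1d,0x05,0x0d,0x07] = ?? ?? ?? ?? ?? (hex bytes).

MEM[0x19,0x1d,0x05,0x0d,0x07] = 10 10 10 56 28

#0 dst[0x07+6] := {0xfe,0xd2,0x28,0xf9,0xd1,0x28}
#1 dst[0x1c+2] := {0x99,0x10}
#2 dst[0x17+3] := {0x10,0x99,0x10}
#3 dst[0x05+7] := {0x10,0xd1,0x28,0x99,0x10,0x99,0x10}
query mem[0x19]=0x10, mem[0x1d]=0x10, mem[0x05]=0x10, mem[0x0d]=0x56, mem[0x07]=0x28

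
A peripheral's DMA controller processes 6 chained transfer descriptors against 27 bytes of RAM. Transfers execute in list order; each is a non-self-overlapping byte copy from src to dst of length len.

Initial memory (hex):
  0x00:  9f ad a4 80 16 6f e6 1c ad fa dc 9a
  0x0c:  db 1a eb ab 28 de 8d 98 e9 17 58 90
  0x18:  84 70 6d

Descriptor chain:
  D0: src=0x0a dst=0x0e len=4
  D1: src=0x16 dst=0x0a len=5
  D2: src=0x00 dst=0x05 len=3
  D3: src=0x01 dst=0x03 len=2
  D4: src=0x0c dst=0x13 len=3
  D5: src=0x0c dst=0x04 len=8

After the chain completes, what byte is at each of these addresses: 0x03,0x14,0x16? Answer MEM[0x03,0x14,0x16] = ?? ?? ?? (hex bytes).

D0: mem[0x0e..0x11] <- [dc 9a db 1a]
D1: mem[0x0a..0x0e] <- [58 90 84 70 6d]
D2: mem[0x05..0x07] <- [9f ad a4]
D3: mem[0x03..0x04] <- [ad a4]
D4: mem[0x13..0x15] <- [84 70 6d]
D5: mem[0x04..0x0b] <- [84 70 6d 9a db 1a 8d 84]
query mem[0x03]=0xad, mem[0x14]=0x70, mem[0x16]=0x58

MEM[0x03,0x14,0x16] = ad 70 58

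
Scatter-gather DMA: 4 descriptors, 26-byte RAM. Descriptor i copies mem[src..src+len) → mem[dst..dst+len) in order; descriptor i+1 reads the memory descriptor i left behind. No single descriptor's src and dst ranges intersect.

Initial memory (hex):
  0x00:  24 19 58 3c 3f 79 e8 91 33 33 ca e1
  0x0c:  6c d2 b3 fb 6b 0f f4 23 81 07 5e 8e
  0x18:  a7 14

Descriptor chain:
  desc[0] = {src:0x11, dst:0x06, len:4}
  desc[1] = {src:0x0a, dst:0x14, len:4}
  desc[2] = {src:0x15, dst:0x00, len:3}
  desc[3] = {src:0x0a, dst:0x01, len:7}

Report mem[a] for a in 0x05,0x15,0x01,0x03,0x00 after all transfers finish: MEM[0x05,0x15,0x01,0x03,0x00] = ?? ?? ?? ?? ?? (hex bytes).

#0 dst[0x06+4] := {0x0f,0xf4,0x23,0x81}
#1 dst[0x14+4] := {0xca,0xe1,0x6c,0xd2}
#2 dst[0x00+3] := {0xe1,0x6c,0xd2}
#3 dst[0x01+7] := {0xca,0xe1,0x6c,0xd2,0xb3,0xfb,0x6b}
query mem[0x05]=0xb3, mem[0x15]=0xe1, mem[0x01]=0xca, mem[0x03]=0x6c, mem[0x00]=0xe1

MEM[0x05,0x15,0x01,0x03,0x00] = b3 e1 ca 6c e1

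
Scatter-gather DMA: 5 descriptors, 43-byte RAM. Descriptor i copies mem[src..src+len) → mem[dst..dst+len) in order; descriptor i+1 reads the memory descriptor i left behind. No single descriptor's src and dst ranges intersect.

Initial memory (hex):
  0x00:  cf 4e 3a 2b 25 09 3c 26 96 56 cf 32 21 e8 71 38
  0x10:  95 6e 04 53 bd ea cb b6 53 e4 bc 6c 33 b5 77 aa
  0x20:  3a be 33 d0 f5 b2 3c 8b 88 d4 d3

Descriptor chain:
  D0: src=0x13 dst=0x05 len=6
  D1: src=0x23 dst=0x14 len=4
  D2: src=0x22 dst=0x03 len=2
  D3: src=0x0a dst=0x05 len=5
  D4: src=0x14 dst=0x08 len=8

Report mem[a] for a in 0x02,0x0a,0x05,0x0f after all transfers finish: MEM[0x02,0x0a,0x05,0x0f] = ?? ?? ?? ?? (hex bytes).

  after D0: wrote 6B at 0x05 = 53bdeacbb653
  after D1: wrote 4B at 0x14 = d0f5b23c
  after D2: wrote 2B at 0x03 = 33d0
  after D3: wrote 5B at 0x05 = 533221e871
  after D4: wrote 8B at 0x08 = d0f5b23c53e4bc6c
query mem[0x02]=0x3a, mem[0x0a]=0xb2, mem[0x05]=0x53, mem[0x0f]=0x6c

MEM[0x02,0x0a,0x05,0x0f] = 3a b2 53 6c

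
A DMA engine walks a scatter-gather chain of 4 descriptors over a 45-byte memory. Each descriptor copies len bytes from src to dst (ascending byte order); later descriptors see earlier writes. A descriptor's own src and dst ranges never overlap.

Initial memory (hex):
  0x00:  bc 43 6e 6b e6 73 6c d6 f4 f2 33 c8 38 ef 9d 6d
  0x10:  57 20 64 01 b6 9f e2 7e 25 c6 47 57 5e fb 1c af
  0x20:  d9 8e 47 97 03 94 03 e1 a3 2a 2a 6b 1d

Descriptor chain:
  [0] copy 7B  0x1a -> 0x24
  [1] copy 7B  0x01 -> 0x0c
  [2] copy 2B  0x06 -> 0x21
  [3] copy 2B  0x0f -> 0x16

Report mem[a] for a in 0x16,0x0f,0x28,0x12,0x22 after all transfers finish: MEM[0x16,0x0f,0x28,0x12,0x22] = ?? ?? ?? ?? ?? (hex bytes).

D0: mem[0x24..0x2a] <- [47 57 5e fb 1c af d9]
D1: mem[0x0c..0x12] <- [43 6e 6b e6 73 6c d6]
D2: mem[0x21..0x22] <- [6c d6]
D3: mem[0x16..0x17] <- [e6 73]
query mem[0x16]=0xe6, mem[0x0f]=0xe6, mem[0x28]=0x1c, mem[0x12]=0xd6, mem[0x22]=0xd6

MEM[0x16,0x0f,0x28,0x12,0x22] = e6 e6 1c d6 d6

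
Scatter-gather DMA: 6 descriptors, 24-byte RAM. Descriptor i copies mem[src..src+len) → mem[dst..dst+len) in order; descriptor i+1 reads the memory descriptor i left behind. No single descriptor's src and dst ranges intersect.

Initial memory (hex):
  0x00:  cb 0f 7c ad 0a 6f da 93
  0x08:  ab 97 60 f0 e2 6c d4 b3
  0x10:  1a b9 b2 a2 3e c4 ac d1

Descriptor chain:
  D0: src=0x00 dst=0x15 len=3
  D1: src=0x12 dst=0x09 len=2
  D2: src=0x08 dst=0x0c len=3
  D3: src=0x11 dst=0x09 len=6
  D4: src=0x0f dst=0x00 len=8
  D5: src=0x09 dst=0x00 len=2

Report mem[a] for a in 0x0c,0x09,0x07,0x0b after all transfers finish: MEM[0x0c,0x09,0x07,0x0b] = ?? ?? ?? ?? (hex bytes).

MEM[0x0c,0x09,0x07,0x0b] = 3e b9 0f a2

  after D0: wrote 3B at 0x15 = cb0f7c
  after D1: wrote 2B at 0x09 = b2a2
  after D2: wrote 3B at 0x0c = abb2a2
  after D3: wrote 6B at 0x09 = b9b2a23ecb0f
  after D4: wrote 8B at 0x00 = b31ab9b2a23ecb0f
  after D5: wrote 2B at 0x00 = b9b2
query mem[0x0c]=0x3e, mem[0x09]=0xb9, mem[0x07]=0x0f, mem[0x0b]=0xa2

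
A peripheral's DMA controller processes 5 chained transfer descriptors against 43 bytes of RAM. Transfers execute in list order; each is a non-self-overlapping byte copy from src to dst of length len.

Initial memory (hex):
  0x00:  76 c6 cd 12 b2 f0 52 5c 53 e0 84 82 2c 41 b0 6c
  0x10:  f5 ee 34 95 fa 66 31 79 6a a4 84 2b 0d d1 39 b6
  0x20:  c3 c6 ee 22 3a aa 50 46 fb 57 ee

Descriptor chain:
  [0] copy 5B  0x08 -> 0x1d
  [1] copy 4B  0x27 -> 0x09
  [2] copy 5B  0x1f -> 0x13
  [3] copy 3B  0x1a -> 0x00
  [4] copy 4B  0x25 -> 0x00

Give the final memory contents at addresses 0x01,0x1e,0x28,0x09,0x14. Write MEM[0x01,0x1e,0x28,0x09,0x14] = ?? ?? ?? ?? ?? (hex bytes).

MEM[0x01,0x1e,0x28,0x09,0x14] = 50 e0 fb 46 82

  after D0: wrote 5B at 0x1d = 53e084822c
  after D1: wrote 4B at 0x09 = 46fb57ee
  after D2: wrote 5B at 0x13 = 84822cee22
  after D3: wrote 3B at 0x00 = 842b0d
  after D4: wrote 4B at 0x00 = aa5046fb
query mem[0x01]=0x50, mem[0x1e]=0xe0, mem[0x28]=0xfb, mem[0x09]=0x46, mem[0x14]=0x82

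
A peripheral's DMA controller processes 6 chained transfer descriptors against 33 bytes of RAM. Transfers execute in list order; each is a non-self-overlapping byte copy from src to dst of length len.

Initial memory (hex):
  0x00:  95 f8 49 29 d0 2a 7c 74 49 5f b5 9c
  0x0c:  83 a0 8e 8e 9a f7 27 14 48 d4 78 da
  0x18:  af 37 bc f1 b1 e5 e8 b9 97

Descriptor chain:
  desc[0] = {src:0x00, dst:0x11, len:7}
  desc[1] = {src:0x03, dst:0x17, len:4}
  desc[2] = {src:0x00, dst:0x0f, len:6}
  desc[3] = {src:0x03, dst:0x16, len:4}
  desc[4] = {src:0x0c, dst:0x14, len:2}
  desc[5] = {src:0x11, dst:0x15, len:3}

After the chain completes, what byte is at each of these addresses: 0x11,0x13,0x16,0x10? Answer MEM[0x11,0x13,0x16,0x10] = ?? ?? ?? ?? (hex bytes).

MEM[0x11,0x13,0x16,0x10] = 49 d0 29 f8

[0] 0x00->0x11 len=7 : 95 f8 49 29 d0 2a 7c
[1] 0x03->0x17 len=4 : 29 d0 2a 7c
[2] 0x00->0x0f len=6 : 95 f8 49 29 d0 2a
[3] 0x03->0x16 len=4 : 29 d0 2a 7c
[4] 0x0c->0x14 len=2 : 83 a0
[5] 0x11->0x15 len=3 : 49 29 d0
query mem[0x11]=0x49, mem[0x13]=0xd0, mem[0x16]=0x29, mem[0x10]=0xf8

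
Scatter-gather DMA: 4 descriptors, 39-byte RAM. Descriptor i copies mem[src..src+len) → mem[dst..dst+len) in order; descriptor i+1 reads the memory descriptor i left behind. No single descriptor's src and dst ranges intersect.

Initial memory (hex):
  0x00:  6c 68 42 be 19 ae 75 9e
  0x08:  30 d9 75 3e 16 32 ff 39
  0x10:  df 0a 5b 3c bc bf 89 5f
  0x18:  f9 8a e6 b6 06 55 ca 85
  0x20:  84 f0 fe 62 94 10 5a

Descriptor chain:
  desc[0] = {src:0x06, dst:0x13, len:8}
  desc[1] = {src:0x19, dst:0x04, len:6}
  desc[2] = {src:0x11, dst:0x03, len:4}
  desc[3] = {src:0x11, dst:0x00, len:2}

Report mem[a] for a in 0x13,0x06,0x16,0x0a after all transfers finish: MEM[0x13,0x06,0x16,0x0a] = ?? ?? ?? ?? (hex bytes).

MEM[0x13,0x06,0x16,0x0a] = 75 9e d9 75

#0 dst[0x13+8] := {0x75,0x9e,0x30,0xd9,0x75,0x3e,0x16,0x32}
#1 dst[0x04+6] := {0x16,0x32,0xb6,0x06,0x55,0xca}
#2 dst[0x03+4] := {0x0a,0x5b,0x75,0x9e}
#3 dst[0x00+2] := {0x0a,0x5b}
query mem[0x13]=0x75, mem[0x06]=0x9e, mem[0x16]=0xd9, mem[0x0a]=0x75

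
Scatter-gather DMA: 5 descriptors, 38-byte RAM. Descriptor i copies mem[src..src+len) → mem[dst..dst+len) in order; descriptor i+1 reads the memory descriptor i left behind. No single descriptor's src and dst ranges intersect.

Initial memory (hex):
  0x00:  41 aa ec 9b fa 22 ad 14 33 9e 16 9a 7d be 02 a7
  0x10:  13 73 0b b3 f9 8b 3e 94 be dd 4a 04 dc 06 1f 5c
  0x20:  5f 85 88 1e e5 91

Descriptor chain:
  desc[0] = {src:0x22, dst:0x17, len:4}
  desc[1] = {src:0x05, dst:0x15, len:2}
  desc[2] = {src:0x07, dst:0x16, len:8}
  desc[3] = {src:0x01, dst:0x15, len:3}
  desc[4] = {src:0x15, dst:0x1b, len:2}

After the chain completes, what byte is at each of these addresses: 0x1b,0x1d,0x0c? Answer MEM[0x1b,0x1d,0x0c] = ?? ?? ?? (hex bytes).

[0] 0x22->0x17 len=4 : 88 1e e5 91
[1] 0x05->0x15 len=2 : 22 ad
[2] 0x07->0x16 len=8 : 14 33 9e 16 9a 7d be 02
[3] 0x01->0x15 len=3 : aa ec 9b
[4] 0x15->0x1b len=2 : aa ec
query mem[0x1b]=0xaa, mem[0x1d]=0x02, mem[0x0c]=0x7d

MEM[0x1b,0x1d,0x0c] = aa 02 7d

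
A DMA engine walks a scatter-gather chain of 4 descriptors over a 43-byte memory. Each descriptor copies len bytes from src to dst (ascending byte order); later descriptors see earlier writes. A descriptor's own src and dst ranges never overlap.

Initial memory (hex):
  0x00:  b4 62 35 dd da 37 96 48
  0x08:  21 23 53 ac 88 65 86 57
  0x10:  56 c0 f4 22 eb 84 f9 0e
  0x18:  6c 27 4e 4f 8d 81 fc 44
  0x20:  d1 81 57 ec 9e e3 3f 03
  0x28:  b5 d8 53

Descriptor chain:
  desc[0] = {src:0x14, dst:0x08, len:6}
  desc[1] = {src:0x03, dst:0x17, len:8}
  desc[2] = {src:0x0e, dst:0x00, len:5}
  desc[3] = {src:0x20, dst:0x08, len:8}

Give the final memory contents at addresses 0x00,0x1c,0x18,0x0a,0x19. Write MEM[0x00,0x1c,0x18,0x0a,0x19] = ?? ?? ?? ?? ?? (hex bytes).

MEM[0x00,0x1c,0x18,0x0a,0x19] = 86 eb da 57 37

  after D0: wrote 6B at 0x08 = eb84f90e6c27
  after D1: wrote 8B at 0x17 = ddda379648eb84f9
  after D2: wrote 5B at 0x00 = 865756c0f4
  after D3: wrote 8B at 0x08 = d18157ec9ee33f03
query mem[0x00]=0x86, mem[0x1c]=0xeb, mem[0x18]=0xda, mem[0x0a]=0x57, mem[0x19]=0x37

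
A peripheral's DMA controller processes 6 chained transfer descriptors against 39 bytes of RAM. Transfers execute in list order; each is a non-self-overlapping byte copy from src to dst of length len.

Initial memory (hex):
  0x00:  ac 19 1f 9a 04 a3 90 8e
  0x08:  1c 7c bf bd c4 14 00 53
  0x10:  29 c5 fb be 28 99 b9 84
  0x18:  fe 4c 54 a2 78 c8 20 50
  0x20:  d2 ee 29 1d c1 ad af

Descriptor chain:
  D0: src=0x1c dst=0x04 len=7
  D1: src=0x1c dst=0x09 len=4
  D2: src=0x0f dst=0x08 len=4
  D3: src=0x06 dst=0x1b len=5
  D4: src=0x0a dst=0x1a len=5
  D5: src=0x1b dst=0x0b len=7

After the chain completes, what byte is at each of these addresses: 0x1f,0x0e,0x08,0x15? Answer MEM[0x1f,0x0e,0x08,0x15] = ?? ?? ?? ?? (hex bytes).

MEM[0x1f,0x0e,0x08,0x15] = c5 00 53 99

  after D0: wrote 7B at 0x04 = 78c82050d2ee29
  after D1: wrote 4B at 0x09 = 78c82050
  after D2: wrote 4B at 0x08 = 5329c5fb
  after D3: wrote 5B at 0x1b = 20505329c5
  after D4: wrote 5B at 0x1a = c5fb501400
  after D5: wrote 7B at 0x0b = fb501400c5d2ee
query mem[0x1f]=0xc5, mem[0x0e]=0x00, mem[0x08]=0x53, mem[0x15]=0x99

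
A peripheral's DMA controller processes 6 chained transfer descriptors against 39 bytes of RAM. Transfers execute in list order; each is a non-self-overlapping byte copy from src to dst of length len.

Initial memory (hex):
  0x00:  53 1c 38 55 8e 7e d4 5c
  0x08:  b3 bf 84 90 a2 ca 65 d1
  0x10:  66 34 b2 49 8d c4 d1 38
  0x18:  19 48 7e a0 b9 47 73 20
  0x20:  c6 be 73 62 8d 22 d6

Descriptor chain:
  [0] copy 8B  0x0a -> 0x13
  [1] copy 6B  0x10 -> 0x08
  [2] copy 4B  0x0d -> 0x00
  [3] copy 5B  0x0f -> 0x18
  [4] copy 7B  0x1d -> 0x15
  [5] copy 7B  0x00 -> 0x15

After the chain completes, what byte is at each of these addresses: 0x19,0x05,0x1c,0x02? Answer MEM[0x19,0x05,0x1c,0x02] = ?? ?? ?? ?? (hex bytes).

#0 dst[0x13+8] := {0x84,0x90,0xa2,0xca,0x65,0xd1,0x66,0x34}
#1 dst[0x08+6] := {0x66,0x34,0xb2,0x84,0x90,0xa2}
#2 dst[0x00+4] := {0xa2,0x65,0xd1,0x66}
#3 dst[0x18+5] := {0xd1,0x66,0x34,0xb2,0x84}
#4 dst[0x15+7] := {0x47,0x73,0x20,0xc6,0xbe,0x73,0x62}
#5 dst[0x15+7] := {0xa2,0x65,0xd1,0x66,0x8e,0x7e,0xd4}
query mem[0x19]=0x8e, mem[0x05]=0x7e, mem[0x1c]=0x84, mem[0x02]=0xd1

MEM[0x19,0x05,0x1c,0x02] = 8e 7e 84 d1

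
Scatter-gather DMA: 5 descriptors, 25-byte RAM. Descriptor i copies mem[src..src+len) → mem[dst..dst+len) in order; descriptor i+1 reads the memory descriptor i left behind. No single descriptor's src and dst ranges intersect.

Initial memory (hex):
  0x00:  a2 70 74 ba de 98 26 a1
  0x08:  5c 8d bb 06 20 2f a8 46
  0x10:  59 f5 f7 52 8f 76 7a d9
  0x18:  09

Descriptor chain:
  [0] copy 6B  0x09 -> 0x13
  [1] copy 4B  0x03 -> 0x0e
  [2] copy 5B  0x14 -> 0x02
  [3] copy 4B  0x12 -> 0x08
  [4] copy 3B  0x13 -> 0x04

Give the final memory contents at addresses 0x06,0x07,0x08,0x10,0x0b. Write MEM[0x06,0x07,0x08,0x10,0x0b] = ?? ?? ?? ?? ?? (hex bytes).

MEM[0x06,0x07,0x08,0x10,0x0b] = 06 a1 f7 98 06

D0: mem[0x13..0x18] <- [8d bb 06 20 2f a8]
D1: mem[0x0e..0x11] <- [ba de 98 26]
D2: mem[0x02..0x06] <- [bb 06 20 2f a8]
D3: mem[0x08..0x0b] <- [f7 8d bb 06]
D4: mem[0x04..0x06] <- [8d bb 06]
query mem[0x06]=0x06, mem[0x07]=0xa1, mem[0x08]=0xf7, mem[0x10]=0x98, mem[0x0b]=0x06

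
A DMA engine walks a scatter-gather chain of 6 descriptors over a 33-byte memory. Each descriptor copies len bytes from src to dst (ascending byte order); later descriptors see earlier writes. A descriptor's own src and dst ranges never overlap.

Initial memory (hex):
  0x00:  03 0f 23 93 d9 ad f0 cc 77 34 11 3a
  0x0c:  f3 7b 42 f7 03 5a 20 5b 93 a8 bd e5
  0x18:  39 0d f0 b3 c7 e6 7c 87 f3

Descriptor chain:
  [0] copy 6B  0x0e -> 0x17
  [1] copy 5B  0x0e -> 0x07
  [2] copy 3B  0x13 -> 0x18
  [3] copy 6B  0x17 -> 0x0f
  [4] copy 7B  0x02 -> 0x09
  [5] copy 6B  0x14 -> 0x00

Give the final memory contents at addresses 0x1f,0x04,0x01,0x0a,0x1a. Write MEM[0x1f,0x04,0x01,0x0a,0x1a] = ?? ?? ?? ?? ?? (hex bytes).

  after D0: wrote 6B at 0x17 = 42f7035a205b
  after D1: wrote 5B at 0x07 = 42f7035a20
  after D2: wrote 3B at 0x18 = 5b93a8
  after D3: wrote 6B at 0x0f = 425b93a8205b
  after D4: wrote 7B at 0x09 = 2393d9adf042f7
  after D5: wrote 6B at 0x00 = 5ba8bd425b93
query mem[0x1f]=0x87, mem[0x04]=0x5b, mem[0x01]=0xa8, mem[0x0a]=0x93, mem[0x1a]=0xa8

MEM[0x1f,0x04,0x01,0x0a,0x1a] = 87 5b a8 93 a8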